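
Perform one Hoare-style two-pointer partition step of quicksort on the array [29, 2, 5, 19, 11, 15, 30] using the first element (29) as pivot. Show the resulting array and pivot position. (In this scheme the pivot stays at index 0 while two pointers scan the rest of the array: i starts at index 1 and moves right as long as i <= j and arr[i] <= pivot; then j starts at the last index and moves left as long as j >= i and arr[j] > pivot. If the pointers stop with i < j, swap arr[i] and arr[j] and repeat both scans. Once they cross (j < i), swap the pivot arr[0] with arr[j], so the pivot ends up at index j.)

Hoare-style two-pointer partition with pivot = 29:

Initial array: [29, 2, 5, 19, 11, 15, 30]

Pointers start at i = 1, j = 6.
i ends at 6, j ends at 5: the pointers have crossed (j < i), so scanning stops.

Swap pivot arr[0] with arr[5] to place pivot at position 5: [15, 2, 5, 19, 11, 29, 30]
Pivot position: 5

After partitioning with pivot 29, the array becomes [15, 2, 5, 19, 11, 29, 30]. The pivot is placed at index 5. All elements to the left of the pivot are <= 29, and all elements to the right are > 29.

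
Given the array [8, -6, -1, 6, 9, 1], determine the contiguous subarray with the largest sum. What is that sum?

Using Kadane's algorithm on [8, -6, -1, 6, 9, 1]:

Scanning through the array:
Position 1 (value -6): max_ending_here = 2, max_so_far = 8
Position 2 (value -1): max_ending_here = 1, max_so_far = 8
Position 3 (value 6): max_ending_here = 7, max_so_far = 8
Position 4 (value 9): max_ending_here = 16, max_so_far = 16
Position 5 (value 1): max_ending_here = 17, max_so_far = 17

Maximum subarray: [8, -6, -1, 6, 9, 1]
Maximum sum: 17

The maximum subarray is [8, -6, -1, 6, 9, 1] with sum 17. This subarray runs from index 0 to index 5.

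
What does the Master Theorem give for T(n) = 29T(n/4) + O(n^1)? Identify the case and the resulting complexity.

Master Theorem for T(n) = 29T(n/4) + O(n^1):

a = 29, b = 4, c = 1
log_b(a) = log_4(29) = 2.4290

Case 1: c = 1 < log_4(29) = 2.4290
T(n) = O(n^(log_4 29))

For T(n) = 29T(n/4) + O(n^1): log_4(29) = 2.4290. This is Case 1 of the Master Theorem (c < log_b(a), work dominated by leaves), giving O(n^(log_4 29)).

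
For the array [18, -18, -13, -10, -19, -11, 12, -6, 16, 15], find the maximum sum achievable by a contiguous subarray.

Using Kadane's algorithm on [18, -18, -13, -10, -19, -11, 12, -6, 16, 15]:

Scanning through the array:
Position 1 (value -18): max_ending_here = 0, max_so_far = 18
Position 2 (value -13): max_ending_here = -13, max_so_far = 18
Position 3 (value -10): max_ending_here = -10, max_so_far = 18
Position 4 (value -19): max_ending_here = -19, max_so_far = 18
Position 5 (value -11): max_ending_here = -11, max_so_far = 18
Position 6 (value 12): max_ending_here = 12, max_so_far = 18
Position 7 (value -6): max_ending_here = 6, max_so_far = 18
Position 8 (value 16): max_ending_here = 22, max_so_far = 22
Position 9 (value 15): max_ending_here = 37, max_so_far = 37

Maximum subarray: [12, -6, 16, 15]
Maximum sum: 37

The maximum subarray is [12, -6, 16, 15] with sum 37. This subarray runs from index 6 to index 9.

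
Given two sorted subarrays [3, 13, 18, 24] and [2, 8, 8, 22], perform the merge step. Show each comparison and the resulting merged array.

Merging process:

Compare 3 vs 2: take 2 from right. Merged: [2]
Compare 3 vs 8: take 3 from left. Merged: [2, 3]
Compare 13 vs 8: take 8 from right. Merged: [2, 3, 8]
Compare 13 vs 8: take 8 from right. Merged: [2, 3, 8, 8]
Compare 13 vs 22: take 13 from left. Merged: [2, 3, 8, 8, 13]
Compare 18 vs 22: take 18 from left. Merged: [2, 3, 8, 8, 13, 18]
Compare 24 vs 22: take 22 from right. Merged: [2, 3, 8, 8, 13, 18, 22]
Append remaining from left: [24]. Merged: [2, 3, 8, 8, 13, 18, 22, 24]

Final merged array: [2, 3, 8, 8, 13, 18, 22, 24]
Total comparisons: 7

The merged array is [2, 3, 8, 8, 13, 18, 22, 24], requiring 7 comparisons. The merge step runs in O(n) time where n is the total number of elements.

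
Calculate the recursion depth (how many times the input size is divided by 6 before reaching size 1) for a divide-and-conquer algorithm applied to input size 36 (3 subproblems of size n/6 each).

For divide and conquer with division factor 6:

Problem sizes at each level:
Level 0: 36
Level 1: 6
Level 2: 1

The root is level 0 and the size-1 base case is level 2 (the tree spans levels 0 through 2, i.e. 3 levels counting the root), so the depth is the number of divisions: log_6(36) = 2

The recursion tree depth is log_6(36) = 2. At each level, the problem size is divided by 6, so it takes 2 divisions to reduce to a base case of size 1. The algorithm makes 3 recursive calls at each level.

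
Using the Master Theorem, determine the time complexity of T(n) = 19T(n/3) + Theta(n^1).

Master Theorem for T(n) = 19T(n/3) + O(n^1):

a = 19, b = 3, c = 1
log_b(a) = log_3(19) = 2.6801

Case 1: c = 1 < log_3(19) = 2.6801
T(n) = O(n^(log_3 19))

For T(n) = 19T(n/3) + O(n^1): log_3(19) = 2.6801. This is Case 1 of the Master Theorem (c < log_b(a), work dominated by leaves), giving O(n^(log_3 19)).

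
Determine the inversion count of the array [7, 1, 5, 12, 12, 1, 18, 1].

Finding inversions in [7, 1, 5, 12, 12, 1, 18, 1]:

(0, 1): arr[0]=7 > arr[1]=1
(0, 2): arr[0]=7 > arr[2]=5
(0, 5): arr[0]=7 > arr[5]=1
(0, 7): arr[0]=7 > arr[7]=1
(2, 5): arr[2]=5 > arr[5]=1
(2, 7): arr[2]=5 > arr[7]=1
(3, 5): arr[3]=12 > arr[5]=1
(3, 7): arr[3]=12 > arr[7]=1
(4, 5): arr[4]=12 > arr[5]=1
(4, 7): arr[4]=12 > arr[7]=1
(6, 7): arr[6]=18 > arr[7]=1

Total inversions: 11

The array has 11 inversion(s): (0,1), (0,2), (0,5), (0,7), (2,5), (2,7), (3,5), (3,7), (4,5), (4,7), (6,7). Each pair (i,j) satisfies i < j and arr[i] > arr[j].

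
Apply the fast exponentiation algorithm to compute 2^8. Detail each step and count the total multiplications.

Computing 2^8 by squaring (build up from 2^1; each line after the first costs one multiplication):

2^1 = 2
2^2 = (2^1)^2 = 2^2 = 4
2^4 = (2^2)^2 = 4^2 = 16
2^8 = (2^4)^2 = 16^2 = 256

Result: 256
Multiplications needed: 3 (3 lines after 2^1)

2^8 = 256. Using exponentiation by squaring, this requires 3 multiplications. The key idea: if the exponent is even, square the half-power; if odd, multiply by the base once.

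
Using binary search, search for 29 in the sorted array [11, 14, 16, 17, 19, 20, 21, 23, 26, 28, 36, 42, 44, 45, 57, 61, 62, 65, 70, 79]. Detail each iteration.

Binary search for 29 in [11, 14, 16, 17, 19, 20, 21, 23, 26, 28, 36, 42, 44, 45, 57, 61, 62, 65, 70, 79]:

lo=0, hi=19, mid=9, arr[mid]=28 -> 28 < 29, search right half
lo=10, hi=19, mid=14, arr[mid]=57 -> 57 > 29, search left half
lo=10, hi=13, mid=11, arr[mid]=42 -> 42 > 29, search left half
lo=10, hi=10, mid=10, arr[mid]=36 -> 36 > 29, search left half
lo=10 > hi=9, target 29 not found

Binary search determines that 29 is not in the array after 4 comparisons. The search space was exhausted without finding the target.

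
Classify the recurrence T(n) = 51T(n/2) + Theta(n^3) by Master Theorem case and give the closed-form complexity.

Master Theorem for T(n) = 51T(n/2) + O(n^3):

a = 51, b = 2, c = 3
log_b(a) = log_2(51) = 5.6724

Case 1: c = 3 < log_2(51) = 5.6724
T(n) = O(n^(log_2 51))

For T(n) = 51T(n/2) + O(n^3): log_2(51) = 5.6724. This is Case 1 of the Master Theorem (c < log_b(a), work dominated by leaves), giving O(n^(log_2 51)).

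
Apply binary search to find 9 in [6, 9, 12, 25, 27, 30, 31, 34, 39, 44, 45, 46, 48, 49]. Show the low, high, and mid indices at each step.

Binary search for 9 in [6, 9, 12, 25, 27, 30, 31, 34, 39, 44, 45, 46, 48, 49]:

lo=0, hi=13, mid=6, arr[mid]=31 -> 31 > 9, search left half
lo=0, hi=5, mid=2, arr[mid]=12 -> 12 > 9, search left half
lo=0, hi=1, mid=0, arr[mid]=6 -> 6 < 9, search right half
lo=1, hi=1, mid=1, arr[mid]=9 -> Found target at index 1!

Binary search finds 9 at index 1 after 4 comparisons. The search repeatedly halves the search space by comparing with the middle element.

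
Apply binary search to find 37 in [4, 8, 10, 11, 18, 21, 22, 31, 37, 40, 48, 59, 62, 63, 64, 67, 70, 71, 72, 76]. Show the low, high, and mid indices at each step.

Binary search for 37 in [4, 8, 10, 11, 18, 21, 22, 31, 37, 40, 48, 59, 62, 63, 64, 67, 70, 71, 72, 76]:

lo=0, hi=19, mid=9, arr[mid]=40 -> 40 > 37, search left half
lo=0, hi=8, mid=4, arr[mid]=18 -> 18 < 37, search right half
lo=5, hi=8, mid=6, arr[mid]=22 -> 22 < 37, search right half
lo=7, hi=8, mid=7, arr[mid]=31 -> 31 < 37, search right half
lo=8, hi=8, mid=8, arr[mid]=37 -> Found target at index 8!

Binary search finds 37 at index 8 after 5 comparisons. The search repeatedly halves the search space by comparing with the middle element.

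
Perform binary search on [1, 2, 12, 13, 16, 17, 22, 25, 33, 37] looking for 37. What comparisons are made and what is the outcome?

Binary search for 37 in [1, 2, 12, 13, 16, 17, 22, 25, 33, 37]:

lo=0, hi=9, mid=4, arr[mid]=16 -> 16 < 37, search right half
lo=5, hi=9, mid=7, arr[mid]=25 -> 25 < 37, search right half
lo=8, hi=9, mid=8, arr[mid]=33 -> 33 < 37, search right half
lo=9, hi=9, mid=9, arr[mid]=37 -> Found target at index 9!

Binary search finds 37 at index 9 after 4 comparisons. The search repeatedly halves the search space by comparing with the middle element.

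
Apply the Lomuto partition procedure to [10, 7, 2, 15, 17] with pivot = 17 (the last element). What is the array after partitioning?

Lomuto partition with pivot = 17:

Initial array: [10, 7, 2, 15, 17]

arr[0]=10 <= 17: swap with position 0, array becomes [10, 7, 2, 15, 17]
arr[1]=7 <= 17: swap with position 1, array becomes [10, 7, 2, 15, 17]
arr[2]=2 <= 17: swap with position 2, array becomes [10, 7, 2, 15, 17]
arr[3]=15 <= 17: swap with position 3, array becomes [10, 7, 2, 15, 17]

Place pivot at position 4: [10, 7, 2, 15, 17]
Pivot position: 4

After partitioning with pivot 17, the array becomes [10, 7, 2, 15, 17]. The pivot is placed at index 4. All elements to the left of the pivot are <= 17, and all elements to the right are > 17.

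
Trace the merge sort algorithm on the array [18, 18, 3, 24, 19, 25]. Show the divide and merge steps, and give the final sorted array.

Merge sort trace:

Split: [18, 18, 3, 24, 19, 25] -> [18, 18, 3] and [24, 19, 25]
  Split: [18, 18, 3] -> [18] and [18, 3]
    Split: [18, 3] -> [18] and [3]
    Merge: [18] + [3] -> [3, 18]
  Merge: [18] + [3, 18] -> [3, 18, 18]
  Split: [24, 19, 25] -> [24] and [19, 25]
    Split: [19, 25] -> [19] and [25]
    Merge: [19] + [25] -> [19, 25]
  Merge: [24] + [19, 25] -> [19, 24, 25]
Merge: [3, 18, 18] + [19, 24, 25] -> [3, 18, 18, 19, 24, 25]

Final sorted array: [3, 18, 18, 19, 24, 25]

The merge sort proceeds by recursively splitting the array and merging sorted halves.
After all merges, the sorted array is [3, 18, 18, 19, 24, 25].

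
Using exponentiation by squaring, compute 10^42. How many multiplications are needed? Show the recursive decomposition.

Computing 10^42 by squaring (build up from 10^1; each line after the first costs one multiplication):

10^1 = 10
10^2 = (10^1)^2 = 10^2 = 100
10^4 = (10^2)^2 = 100^2 = 10000
10^5 = 10 * 10^4 = 10 * 10000 = 100000
10^10 = (10^5)^2 = 100000^2 = 10000000000
10^20 = (10^10)^2 = 10000000000^2 = 100000000000000000000
10^21 = 10 * 10^20 = 10 * 100000000000000000000 = 1000000000000000000000
10^42 = (10^21)^2 = 1000000000000000000000^2 = 1000000000000000000000000000000000000000000

Result: 1000000000000000000000000000000000000000000
Multiplications needed: 7 (7 lines after 10^1)

10^42 = 1000000000000000000000000000000000000000000. Using exponentiation by squaring, this requires 7 multiplications. The key idea: if the exponent is even, square the half-power; if odd, multiply by the base once.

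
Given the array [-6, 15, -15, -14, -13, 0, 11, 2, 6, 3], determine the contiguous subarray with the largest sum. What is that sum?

Using Kadane's algorithm on [-6, 15, -15, -14, -13, 0, 11, 2, 6, 3]:

Scanning through the array:
Position 1 (value 15): max_ending_here = 15, max_so_far = 15
Position 2 (value -15): max_ending_here = 0, max_so_far = 15
Position 3 (value -14): max_ending_here = -14, max_so_far = 15
Position 4 (value -13): max_ending_here = -13, max_so_far = 15
Position 5 (value 0): max_ending_here = 0, max_so_far = 15
Position 6 (value 11): max_ending_here = 11, max_so_far = 15
Position 7 (value 2): max_ending_here = 13, max_so_far = 15
Position 8 (value 6): max_ending_here = 19, max_so_far = 19
Position 9 (value 3): max_ending_here = 22, max_so_far = 22

Maximum subarray: [0, 11, 2, 6, 3]
Maximum sum: 22

The maximum subarray is [0, 11, 2, 6, 3] with sum 22. This subarray runs from index 5 to index 9.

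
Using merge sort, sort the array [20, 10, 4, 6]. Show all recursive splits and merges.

Merge sort trace:

Split: [20, 10, 4, 6] -> [20, 10] and [4, 6]
  Split: [20, 10] -> [20] and [10]
  Merge: [20] + [10] -> [10, 20]
  Split: [4, 6] -> [4] and [6]
  Merge: [4] + [6] -> [4, 6]
Merge: [10, 20] + [4, 6] -> [4, 6, 10, 20]

Final sorted array: [4, 6, 10, 20]

The merge sort proceeds by recursively splitting the array and merging sorted halves.
After all merges, the sorted array is [4, 6, 10, 20].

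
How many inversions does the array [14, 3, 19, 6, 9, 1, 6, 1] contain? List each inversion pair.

Finding inversions in [14, 3, 19, 6, 9, 1, 6, 1]:

(0, 1): arr[0]=14 > arr[1]=3
(0, 3): arr[0]=14 > arr[3]=6
(0, 4): arr[0]=14 > arr[4]=9
(0, 5): arr[0]=14 > arr[5]=1
(0, 6): arr[0]=14 > arr[6]=6
(0, 7): arr[0]=14 > arr[7]=1
(1, 5): arr[1]=3 > arr[5]=1
(1, 7): arr[1]=3 > arr[7]=1
(2, 3): arr[2]=19 > arr[3]=6
(2, 4): arr[2]=19 > arr[4]=9
(2, 5): arr[2]=19 > arr[5]=1
(2, 6): arr[2]=19 > arr[6]=6
(2, 7): arr[2]=19 > arr[7]=1
(3, 5): arr[3]=6 > arr[5]=1
(3, 7): arr[3]=6 > arr[7]=1
(4, 5): arr[4]=9 > arr[5]=1
(4, 6): arr[4]=9 > arr[6]=6
(4, 7): arr[4]=9 > arr[7]=1
(6, 7): arr[6]=6 > arr[7]=1

Total inversions: 19

The array has 19 inversion(s): (0,1), (0,3), (0,4), (0,5), (0,6), (0,7), (1,5), (1,7), (2,3), (2,4), (2,5), (2,6), (2,7), (3,5), (3,7), (4,5), (4,6), (4,7), (6,7). Each pair (i,j) satisfies i < j and arr[i] > arr[j].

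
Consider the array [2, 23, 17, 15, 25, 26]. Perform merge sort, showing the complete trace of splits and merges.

Merge sort trace:

Split: [2, 23, 17, 15, 25, 26] -> [2, 23, 17] and [15, 25, 26]
  Split: [2, 23, 17] -> [2] and [23, 17]
    Split: [23, 17] -> [23] and [17]
    Merge: [23] + [17] -> [17, 23]
  Merge: [2] + [17, 23] -> [2, 17, 23]
  Split: [15, 25, 26] -> [15] and [25, 26]
    Split: [25, 26] -> [25] and [26]
    Merge: [25] + [26] -> [25, 26]
  Merge: [15] + [25, 26] -> [15, 25, 26]
Merge: [2, 17, 23] + [15, 25, 26] -> [2, 15, 17, 23, 25, 26]

Final sorted array: [2, 15, 17, 23, 25, 26]

The merge sort proceeds by recursively splitting the array and merging sorted halves.
After all merges, the sorted array is [2, 15, 17, 23, 25, 26].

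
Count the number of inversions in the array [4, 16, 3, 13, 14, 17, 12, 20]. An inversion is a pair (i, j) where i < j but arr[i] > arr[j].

Finding inversions in [4, 16, 3, 13, 14, 17, 12, 20]:

(0, 2): arr[0]=4 > arr[2]=3
(1, 2): arr[1]=16 > arr[2]=3
(1, 3): arr[1]=16 > arr[3]=13
(1, 4): arr[1]=16 > arr[4]=14
(1, 6): arr[1]=16 > arr[6]=12
(3, 6): arr[3]=13 > arr[6]=12
(4, 6): arr[4]=14 > arr[6]=12
(5, 6): arr[5]=17 > arr[6]=12

Total inversions: 8

The array has 8 inversion(s): (0,2), (1,2), (1,3), (1,4), (1,6), (3,6), (4,6), (5,6). Each pair (i,j) satisfies i < j and arr[i] > arr[j].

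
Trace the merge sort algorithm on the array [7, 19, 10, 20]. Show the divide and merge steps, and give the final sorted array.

Merge sort trace:

Split: [7, 19, 10, 20] -> [7, 19] and [10, 20]
  Split: [7, 19] -> [7] and [19]
  Merge: [7] + [19] -> [7, 19]
  Split: [10, 20] -> [10] and [20]
  Merge: [10] + [20] -> [10, 20]
Merge: [7, 19] + [10, 20] -> [7, 10, 19, 20]

Final sorted array: [7, 10, 19, 20]

The merge sort proceeds by recursively splitting the array and merging sorted halves.
After all merges, the sorted array is [7, 10, 19, 20].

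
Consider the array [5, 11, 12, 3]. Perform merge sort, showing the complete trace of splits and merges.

Merge sort trace:

Split: [5, 11, 12, 3] -> [5, 11] and [12, 3]
  Split: [5, 11] -> [5] and [11]
  Merge: [5] + [11] -> [5, 11]
  Split: [12, 3] -> [12] and [3]
  Merge: [12] + [3] -> [3, 12]
Merge: [5, 11] + [3, 12] -> [3, 5, 11, 12]

Final sorted array: [3, 5, 11, 12]

The merge sort proceeds by recursively splitting the array and merging sorted halves.
After all merges, the sorted array is [3, 5, 11, 12].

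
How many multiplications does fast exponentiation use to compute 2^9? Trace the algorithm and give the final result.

Computing 2^9 by squaring (build up from 2^1; each line after the first costs one multiplication):

2^1 = 2
2^2 = (2^1)^2 = 2^2 = 4
2^4 = (2^2)^2 = 4^2 = 16
2^8 = (2^4)^2 = 16^2 = 256
2^9 = 2 * 2^8 = 2 * 256 = 512

Result: 512
Multiplications needed: 4 (4 lines after 2^1)

2^9 = 512. Using exponentiation by squaring, this requires 4 multiplications. The key idea: if the exponent is even, square the half-power; if odd, multiply by the base once.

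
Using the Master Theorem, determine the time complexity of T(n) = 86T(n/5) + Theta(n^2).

Master Theorem for T(n) = 86T(n/5) + O(n^2):

a = 86, b = 5, c = 2
log_b(a) = log_5(86) = 2.7676

Case 1: c = 2 < log_5(86) = 2.7676
T(n) = O(n^(log_5 86))

For T(n) = 86T(n/5) + O(n^2): log_5(86) = 2.7676. This is Case 1 of the Master Theorem (c < log_b(a), work dominated by leaves), giving O(n^(log_5 86)).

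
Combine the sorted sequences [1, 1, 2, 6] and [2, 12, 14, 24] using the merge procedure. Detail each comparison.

Merging process:

Compare 1 vs 2: take 1 from left. Merged: [1]
Compare 1 vs 2: take 1 from left. Merged: [1, 1]
Compare 2 vs 2: take 2 from left. Merged: [1, 1, 2]
Compare 6 vs 2: take 2 from right. Merged: [1, 1, 2, 2]
Compare 6 vs 12: take 6 from left. Merged: [1, 1, 2, 2, 6]
Append remaining from right: [12, 14, 24]. Merged: [1, 1, 2, 2, 6, 12, 14, 24]

Final merged array: [1, 1, 2, 2, 6, 12, 14, 24]
Total comparisons: 5

The merged array is [1, 1, 2, 2, 6, 12, 14, 24], requiring 5 comparisons. The merge step runs in O(n) time where n is the total number of elements.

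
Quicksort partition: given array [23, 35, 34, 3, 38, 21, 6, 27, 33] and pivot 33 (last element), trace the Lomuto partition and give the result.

Lomuto partition with pivot = 33:

Initial array: [23, 35, 34, 3, 38, 21, 6, 27, 33]

arr[0]=23 <= 33: swap with position 0, array becomes [23, 35, 34, 3, 38, 21, 6, 27, 33]
arr[1]=35 > 33: no swap
arr[2]=34 > 33: no swap
arr[3]=3 <= 33: swap with position 1, array becomes [23, 3, 34, 35, 38, 21, 6, 27, 33]
arr[4]=38 > 33: no swap
arr[5]=21 <= 33: swap with position 2, array becomes [23, 3, 21, 35, 38, 34, 6, 27, 33]
arr[6]=6 <= 33: swap with position 3, array becomes [23, 3, 21, 6, 38, 34, 35, 27, 33]
arr[7]=27 <= 33: swap with position 4, array becomes [23, 3, 21, 6, 27, 34, 35, 38, 33]

Place pivot at position 5: [23, 3, 21, 6, 27, 33, 35, 38, 34]
Pivot position: 5

After partitioning with pivot 33, the array becomes [23, 3, 21, 6, 27, 33, 35, 38, 34]. The pivot is placed at index 5. All elements to the left of the pivot are <= 33, and all elements to the right are > 33.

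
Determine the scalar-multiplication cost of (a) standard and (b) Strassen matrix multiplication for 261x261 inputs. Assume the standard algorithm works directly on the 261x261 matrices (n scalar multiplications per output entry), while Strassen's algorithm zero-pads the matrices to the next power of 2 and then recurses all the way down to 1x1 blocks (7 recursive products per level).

Matrix multiplication for 261x261 matrices:

Strassen's algorithm requires power-of-2 dimensions. Pad 261x261 to 512x512 (next power of 2).

Standard algorithm: 261^3 = 17779581 multiplications
Strassen's algorithm: 7^(log2(512)) = 7^9 = 40353607 multiplications
Difference: 17779581 - 40353607 = -22574026 (Strassen uses MORE here due to padding overhead — for small or just-over-power-of-2 n, padding can outweigh the per-level savings)

Standard: 17779581 multiplications (261^3). Strassen: 40353607 multiplications (7^9, after padding to 512x512). Strassen reduces 8 recursive multiplications to 7 at each level.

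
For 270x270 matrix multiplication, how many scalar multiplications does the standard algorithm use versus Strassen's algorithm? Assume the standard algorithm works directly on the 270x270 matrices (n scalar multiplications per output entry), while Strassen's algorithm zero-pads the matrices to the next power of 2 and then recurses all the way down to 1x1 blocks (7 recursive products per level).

Matrix multiplication for 270x270 matrices:

Strassen's algorithm requires power-of-2 dimensions. Pad 270x270 to 512x512 (next power of 2).

Standard algorithm: 270^3 = 19683000 multiplications
Strassen's algorithm: 7^(log2(512)) = 7^9 = 40353607 multiplications
Difference: 19683000 - 40353607 = -20670607 (Strassen uses MORE here due to padding overhead — for small or just-over-power-of-2 n, padding can outweigh the per-level savings)

Standard: 19683000 multiplications (270^3). Strassen: 40353607 multiplications (7^9, after padding to 512x512). Strassen reduces 8 recursive multiplications to 7 at each level.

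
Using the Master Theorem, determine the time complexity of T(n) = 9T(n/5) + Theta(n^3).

Master Theorem for T(n) = 9T(n/5) + O(n^3):

a = 9, b = 5, c = 3
log_b(a) = log_5(9) = 1.3652

Case 3: c = 3 > log_5(9) = 1.3652
T(n) = O(n^3) = O(n^3)

For T(n) = 9T(n/5) + O(n^3): log_5(9) = 1.3652. This is Case 3 of the Master Theorem (c > log_b(a), work dominated by root), giving O(n^3).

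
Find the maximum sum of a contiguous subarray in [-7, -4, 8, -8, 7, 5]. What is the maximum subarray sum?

Using Kadane's algorithm on [-7, -4, 8, -8, 7, 5]:

Scanning through the array:
Position 1 (value -4): max_ending_here = -4, max_so_far = -4
Position 2 (value 8): max_ending_here = 8, max_so_far = 8
Position 3 (value -8): max_ending_here = 0, max_so_far = 8
Position 4 (value 7): max_ending_here = 7, max_so_far = 8
Position 5 (value 5): max_ending_here = 12, max_so_far = 12

Maximum subarray: [8, -8, 7, 5]
Maximum sum: 12

The maximum subarray is [8, -8, 7, 5] with sum 12. This subarray runs from index 2 to index 5.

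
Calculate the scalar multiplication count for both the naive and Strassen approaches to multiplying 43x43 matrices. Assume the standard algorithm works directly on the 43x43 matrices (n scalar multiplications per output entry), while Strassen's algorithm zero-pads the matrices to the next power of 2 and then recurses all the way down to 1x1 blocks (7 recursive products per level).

Matrix multiplication for 43x43 matrices:

Strassen's algorithm requires power-of-2 dimensions. Pad 43x43 to 64x64 (next power of 2).

Standard algorithm: 43^3 = 79507 multiplications
Strassen's algorithm: 7^(log2(64)) = 7^6 = 117649 multiplications
Difference: 79507 - 117649 = -38142 (Strassen uses MORE here due to padding overhead — for small or just-over-power-of-2 n, padding can outweigh the per-level savings)

Standard: 79507 multiplications (43^3). Strassen: 117649 multiplications (7^6, after padding to 64x64). Strassen reduces 8 recursive multiplications to 7 at each level.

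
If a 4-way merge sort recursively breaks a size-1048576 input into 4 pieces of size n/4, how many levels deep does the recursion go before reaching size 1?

For divide and conquer with division factor 4:

Problem sizes at each level:
Level 0: 1048576
Level 1: 262144
Level 2: 65536
Level 3: 16384
Level 4: 4096
Level 5: 1024
Level 6: 256
Level 7: 64
Level 8: 16
Level 9: 4
Level 10: 1

The root is level 0 and the size-1 base case is level 10 (the tree spans levels 0 through 10, i.e. 11 levels counting the root), so the depth is the number of divisions: log_4(1048576) = 10

The recursion tree depth is log_4(1048576) = 10. At each level, the problem size is divided by 4, so it takes 10 divisions to reduce to a base case of size 1. The algorithm makes 4 recursive calls at each level.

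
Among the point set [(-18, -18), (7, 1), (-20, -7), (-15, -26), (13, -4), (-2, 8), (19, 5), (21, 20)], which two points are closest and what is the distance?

Computing all pairwise distances among 8 points:

d((-18, -18), (7, 1)) = 31.4006
d((-18, -18), (-20, -7)) = 11.1803
d((-18, -18), (-15, -26)) = 8.544
d((-18, -18), (13, -4)) = 34.0147
d((-18, -18), (-2, 8)) = 30.5287
d((-18, -18), (19, 5)) = 43.566
d((-18, -18), (21, 20)) = 54.4518
d((7, 1), (-20, -7)) = 28.1603
d((7, 1), (-15, -26)) = 34.8281
d((7, 1), (13, -4)) = 7.8102 <-- minimum
d((7, 1), (-2, 8)) = 11.4018
d((7, 1), (19, 5)) = 12.6491
d((7, 1), (21, 20)) = 23.6008
d((-20, -7), (-15, -26)) = 19.6469
d((-20, -7), (13, -4)) = 33.1361
d((-20, -7), (-2, 8)) = 23.4307
d((-20, -7), (19, 5)) = 40.8044
d((-20, -7), (21, 20)) = 49.0918
d((-15, -26), (13, -4)) = 35.609
d((-15, -26), (-2, 8)) = 36.4005
d((-15, -26), (19, 5)) = 46.0109
d((-15, -26), (21, 20)) = 58.4123
d((13, -4), (-2, 8)) = 19.2094
d((13, -4), (19, 5)) = 10.8167
d((13, -4), (21, 20)) = 25.2982
d((-2, 8), (19, 5)) = 21.2132
d((-2, 8), (21, 20)) = 25.9422
d((19, 5), (21, 20)) = 15.1327

Closest pair: (7, 1) and (13, -4) with distance 7.8102

The closest pair is (7, 1) and (13, -4) with Euclidean distance 7.8102. For 8 points, brute-force pairwise comparison is shown above. For large n, the divide-and-conquer algorithm (sort by x, recurse on halves, check the dividing strip) achieves O(n log n).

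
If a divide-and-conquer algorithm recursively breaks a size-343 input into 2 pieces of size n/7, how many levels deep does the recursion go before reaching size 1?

For divide and conquer with division factor 7:

Problem sizes at each level:
Level 0: 343
Level 1: 49
Level 2: 7
Level 3: 1

The root is level 0 and the size-1 base case is level 3 (the tree spans levels 0 through 3, i.e. 4 levels counting the root), so the depth is the number of divisions: log_7(343) = 3

The recursion tree depth is log_7(343) = 3. At each level, the problem size is divided by 7, so it takes 3 divisions to reduce to a base case of size 1. The algorithm makes 2 recursive calls at each level.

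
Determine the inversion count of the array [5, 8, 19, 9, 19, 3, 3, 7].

Finding inversions in [5, 8, 19, 9, 19, 3, 3, 7]:

(0, 5): arr[0]=5 > arr[5]=3
(0, 6): arr[0]=5 > arr[6]=3
(1, 5): arr[1]=8 > arr[5]=3
(1, 6): arr[1]=8 > arr[6]=3
(1, 7): arr[1]=8 > arr[7]=7
(2, 3): arr[2]=19 > arr[3]=9
(2, 5): arr[2]=19 > arr[5]=3
(2, 6): arr[2]=19 > arr[6]=3
(2, 7): arr[2]=19 > arr[7]=7
(3, 5): arr[3]=9 > arr[5]=3
(3, 6): arr[3]=9 > arr[6]=3
(3, 7): arr[3]=9 > arr[7]=7
(4, 5): arr[4]=19 > arr[5]=3
(4, 6): arr[4]=19 > arr[6]=3
(4, 7): arr[4]=19 > arr[7]=7

Total inversions: 15

The array has 15 inversion(s): (0,5), (0,6), (1,5), (1,6), (1,7), (2,3), (2,5), (2,6), (2,7), (3,5), (3,6), (3,7), (4,5), (4,6), (4,7). Each pair (i,j) satisfies i < j and arr[i] > arr[j].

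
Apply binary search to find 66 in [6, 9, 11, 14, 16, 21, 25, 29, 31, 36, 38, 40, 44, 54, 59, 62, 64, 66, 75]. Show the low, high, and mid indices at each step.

Binary search for 66 in [6, 9, 11, 14, 16, 21, 25, 29, 31, 36, 38, 40, 44, 54, 59, 62, 64, 66, 75]:

lo=0, hi=18, mid=9, arr[mid]=36 -> 36 < 66, search right half
lo=10, hi=18, mid=14, arr[mid]=59 -> 59 < 66, search right half
lo=15, hi=18, mid=16, arr[mid]=64 -> 64 < 66, search right half
lo=17, hi=18, mid=17, arr[mid]=66 -> Found target at index 17!

Binary search finds 66 at index 17 after 4 comparisons. The search repeatedly halves the search space by comparing with the middle element.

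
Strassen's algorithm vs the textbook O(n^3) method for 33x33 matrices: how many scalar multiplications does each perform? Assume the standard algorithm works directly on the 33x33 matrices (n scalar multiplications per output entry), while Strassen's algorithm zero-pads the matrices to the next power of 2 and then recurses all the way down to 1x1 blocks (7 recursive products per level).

Matrix multiplication for 33x33 matrices:

Strassen's algorithm requires power-of-2 dimensions. Pad 33x33 to 64x64 (next power of 2).

Standard algorithm: 33^3 = 35937 multiplications
Strassen's algorithm: 7^(log2(64)) = 7^6 = 117649 multiplications
Difference: 35937 - 117649 = -81712 (Strassen uses MORE here due to padding overhead — for small or just-over-power-of-2 n, padding can outweigh the per-level savings)

Standard: 35937 multiplications (33^3). Strassen: 117649 multiplications (7^6, after padding to 64x64). Strassen reduces 8 recursive multiplications to 7 at each level.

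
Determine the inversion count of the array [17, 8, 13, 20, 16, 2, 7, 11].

Finding inversions in [17, 8, 13, 20, 16, 2, 7, 11]:

(0, 1): arr[0]=17 > arr[1]=8
(0, 2): arr[0]=17 > arr[2]=13
(0, 4): arr[0]=17 > arr[4]=16
(0, 5): arr[0]=17 > arr[5]=2
(0, 6): arr[0]=17 > arr[6]=7
(0, 7): arr[0]=17 > arr[7]=11
(1, 5): arr[1]=8 > arr[5]=2
(1, 6): arr[1]=8 > arr[6]=7
(2, 5): arr[2]=13 > arr[5]=2
(2, 6): arr[2]=13 > arr[6]=7
(2, 7): arr[2]=13 > arr[7]=11
(3, 4): arr[3]=20 > arr[4]=16
(3, 5): arr[3]=20 > arr[5]=2
(3, 6): arr[3]=20 > arr[6]=7
(3, 7): arr[3]=20 > arr[7]=11
(4, 5): arr[4]=16 > arr[5]=2
(4, 6): arr[4]=16 > arr[6]=7
(4, 7): arr[4]=16 > arr[7]=11

Total inversions: 18

The array has 18 inversion(s): (0,1), (0,2), (0,4), (0,5), (0,6), (0,7), (1,5), (1,6), (2,5), (2,6), (2,7), (3,4), (3,5), (3,6), (3,7), (4,5), (4,6), (4,7). Each pair (i,j) satisfies i < j and arr[i] > arr[j].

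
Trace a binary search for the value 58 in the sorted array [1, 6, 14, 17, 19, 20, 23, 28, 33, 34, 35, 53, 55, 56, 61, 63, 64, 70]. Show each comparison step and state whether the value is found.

Binary search for 58 in [1, 6, 14, 17, 19, 20, 23, 28, 33, 34, 35, 53, 55, 56, 61, 63, 64, 70]:

lo=0, hi=17, mid=8, arr[mid]=33 -> 33 < 58, search right half
lo=9, hi=17, mid=13, arr[mid]=56 -> 56 < 58, search right half
lo=14, hi=17, mid=15, arr[mid]=63 -> 63 > 58, search left half
lo=14, hi=14, mid=14, arr[mid]=61 -> 61 > 58, search left half
lo=14 > hi=13, target 58 not found

Binary search determines that 58 is not in the array after 4 comparisons. The search space was exhausted without finding the target.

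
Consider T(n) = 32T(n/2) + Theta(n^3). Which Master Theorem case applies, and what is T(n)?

Master Theorem for T(n) = 32T(n/2) + O(n^3):

a = 32, b = 2, c = 3
log_b(a) = log_2(32) = 5.0000

Case 1: c = 3 < log_2(32) = 5.0000
T(n) = O(n^(log_2 32)) = O(n^5)

For T(n) = 32T(n/2) + O(n^3): log_2(32) = 5.0000. This is Case 1 of the Master Theorem (c < log_b(a), work dominated by leaves), giving O(n^5).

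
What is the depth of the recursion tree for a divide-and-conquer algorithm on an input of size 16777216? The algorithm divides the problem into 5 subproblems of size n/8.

For divide and conquer with division factor 8:

Problem sizes at each level:
Level 0: 16777216
Level 1: 2097152
Level 2: 262144
Level 3: 32768
Level 4: 4096
Level 5: 512
Level 6: 64
Level 7: 8
Level 8: 1

The root is level 0 and the size-1 base case is level 8 (the tree spans levels 0 through 8, i.e. 9 levels counting the root), so the depth is the number of divisions: log_8(16777216) = 8

The recursion tree depth is log_8(16777216) = 8. At each level, the problem size is divided by 8, so it takes 8 divisions to reduce to a base case of size 1. The algorithm makes 5 recursive calls at each level.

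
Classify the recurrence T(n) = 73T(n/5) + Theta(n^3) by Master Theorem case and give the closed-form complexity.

Master Theorem for T(n) = 73T(n/5) + O(n^3):

a = 73, b = 5, c = 3
log_b(a) = log_5(73) = 2.6658

Case 3: c = 3 > log_5(73) = 2.6658
T(n) = O(n^3) = O(n^3)

For T(n) = 73T(n/5) + O(n^3): log_5(73) = 2.6658. This is Case 3 of the Master Theorem (c > log_b(a), work dominated by root), giving O(n^3).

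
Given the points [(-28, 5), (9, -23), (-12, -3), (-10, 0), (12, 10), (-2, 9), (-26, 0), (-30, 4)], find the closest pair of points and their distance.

Computing all pairwise distances among 8 points:

d((-28, 5), (9, -23)) = 46.4004
d((-28, 5), (-12, -3)) = 17.8885
d((-28, 5), (-10, 0)) = 18.6815
d((-28, 5), (12, 10)) = 40.3113
d((-28, 5), (-2, 9)) = 26.3059
d((-28, 5), (-26, 0)) = 5.3852
d((-28, 5), (-30, 4)) = 2.2361 <-- minimum
d((9, -23), (-12, -3)) = 29.0
d((9, -23), (-10, 0)) = 29.8329
d((9, -23), (12, 10)) = 33.1361
d((9, -23), (-2, 9)) = 33.8378
d((9, -23), (-26, 0)) = 41.8808
d((9, -23), (-30, 4)) = 47.4342
d((-12, -3), (-10, 0)) = 3.6056
d((-12, -3), (12, 10)) = 27.2947
d((-12, -3), (-2, 9)) = 15.6205
d((-12, -3), (-26, 0)) = 14.3178
d((-12, -3), (-30, 4)) = 19.3132
d((-10, 0), (12, 10)) = 24.1661
d((-10, 0), (-2, 9)) = 12.0416
d((-10, 0), (-26, 0)) = 16.0
d((-10, 0), (-30, 4)) = 20.3961
d((12, 10), (-2, 9)) = 14.0357
d((12, 10), (-26, 0)) = 39.2938
d((12, 10), (-30, 4)) = 42.4264
d((-2, 9), (-26, 0)) = 25.632
d((-2, 9), (-30, 4)) = 28.4429
d((-26, 0), (-30, 4)) = 5.6569

Closest pair: (-28, 5) and (-30, 4) with distance 2.2361

The closest pair is (-28, 5) and (-30, 4) with Euclidean distance 2.2361. For 8 points, brute-force pairwise comparison is shown above. For large n, the divide-and-conquer algorithm (sort by x, recurse on halves, check the dividing strip) achieves O(n log n).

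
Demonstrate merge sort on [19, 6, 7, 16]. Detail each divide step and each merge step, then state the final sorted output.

Merge sort trace:

Split: [19, 6, 7, 16] -> [19, 6] and [7, 16]
  Split: [19, 6] -> [19] and [6]
  Merge: [19] + [6] -> [6, 19]
  Split: [7, 16] -> [7] and [16]
  Merge: [7] + [16] -> [7, 16]
Merge: [6, 19] + [7, 16] -> [6, 7, 16, 19]

Final sorted array: [6, 7, 16, 19]

The merge sort proceeds by recursively splitting the array and merging sorted halves.
After all merges, the sorted array is [6, 7, 16, 19].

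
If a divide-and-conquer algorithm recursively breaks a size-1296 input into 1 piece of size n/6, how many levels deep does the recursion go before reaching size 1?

For divide and conquer with division factor 6:

Problem sizes at each level:
Level 0: 1296
Level 1: 216
Level 2: 36
Level 3: 6
Level 4: 1

The root is level 0 and the size-1 base case is level 4 (the tree spans levels 0 through 4, i.e. 5 levels counting the root), so the depth is the number of divisions: log_6(1296) = 4

The recursion tree depth is log_6(1296) = 4. At each level, the problem size is divided by 6, so it takes 4 divisions to reduce to a base case of size 1. The algorithm makes 1 recursive call at each level.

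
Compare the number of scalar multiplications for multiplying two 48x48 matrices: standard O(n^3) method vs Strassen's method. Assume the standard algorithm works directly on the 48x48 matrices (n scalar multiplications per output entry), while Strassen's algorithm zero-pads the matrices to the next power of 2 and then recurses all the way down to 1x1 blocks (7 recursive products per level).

Matrix multiplication for 48x48 matrices:

Strassen's algorithm requires power-of-2 dimensions. Pad 48x48 to 64x64 (next power of 2).

Standard algorithm: 48^3 = 110592 multiplications
Strassen's algorithm: 7^(log2(64)) = 7^6 = 117649 multiplications
Difference: 110592 - 117649 = -7057 (Strassen uses MORE here due to padding overhead — for small or just-over-power-of-2 n, padding can outweigh the per-level savings)

Standard: 110592 multiplications (48^3). Strassen: 117649 multiplications (7^6, after padding to 64x64). Strassen reduces 8 recursive multiplications to 7 at each level.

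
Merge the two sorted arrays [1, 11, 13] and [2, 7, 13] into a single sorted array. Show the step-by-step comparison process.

Merging process:

Compare 1 vs 2: take 1 from left. Merged: [1]
Compare 11 vs 2: take 2 from right. Merged: [1, 2]
Compare 11 vs 7: take 7 from right. Merged: [1, 2, 7]
Compare 11 vs 13: take 11 from left. Merged: [1, 2, 7, 11]
Compare 13 vs 13: take 13 from left. Merged: [1, 2, 7, 11, 13]
Append remaining from right: [13]. Merged: [1, 2, 7, 11, 13, 13]

Final merged array: [1, 2, 7, 11, 13, 13]
Total comparisons: 5

The merged array is [1, 2, 7, 11, 13, 13], requiring 5 comparisons. The merge step runs in O(n) time where n is the total number of elements.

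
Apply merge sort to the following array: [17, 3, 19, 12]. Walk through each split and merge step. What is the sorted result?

Merge sort trace:

Split: [17, 3, 19, 12] -> [17, 3] and [19, 12]
  Split: [17, 3] -> [17] and [3]
  Merge: [17] + [3] -> [3, 17]
  Split: [19, 12] -> [19] and [12]
  Merge: [19] + [12] -> [12, 19]
Merge: [3, 17] + [12, 19] -> [3, 12, 17, 19]

Final sorted array: [3, 12, 17, 19]

The merge sort proceeds by recursively splitting the array and merging sorted halves.
After all merges, the sorted array is [3, 12, 17, 19].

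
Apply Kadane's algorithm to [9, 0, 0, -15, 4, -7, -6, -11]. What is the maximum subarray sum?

Using Kadane's algorithm on [9, 0, 0, -15, 4, -7, -6, -11]:

Scanning through the array:
Position 1 (value 0): max_ending_here = 9, max_so_far = 9
Position 2 (value 0): max_ending_here = 9, max_so_far = 9
Position 3 (value -15): max_ending_here = -6, max_so_far = 9
Position 4 (value 4): max_ending_here = 4, max_so_far = 9
Position 5 (value -7): max_ending_here = -3, max_so_far = 9
Position 6 (value -6): max_ending_here = -6, max_so_far = 9
Position 7 (value -11): max_ending_here = -11, max_so_far = 9

Maximum subarray: [9]
Maximum sum: 9

The maximum subarray is [9] with sum 9. This subarray runs from index 0 to index 0.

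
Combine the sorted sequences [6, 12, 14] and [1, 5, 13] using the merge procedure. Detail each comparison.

Merging process:

Compare 6 vs 1: take 1 from right. Merged: [1]
Compare 6 vs 5: take 5 from right. Merged: [1, 5]
Compare 6 vs 13: take 6 from left. Merged: [1, 5, 6]
Compare 12 vs 13: take 12 from left. Merged: [1, 5, 6, 12]
Compare 14 vs 13: take 13 from right. Merged: [1, 5, 6, 12, 13]
Append remaining from left: [14]. Merged: [1, 5, 6, 12, 13, 14]

Final merged array: [1, 5, 6, 12, 13, 14]
Total comparisons: 5

The merged array is [1, 5, 6, 12, 13, 14], requiring 5 comparisons. The merge step runs in O(n) time where n is the total number of elements.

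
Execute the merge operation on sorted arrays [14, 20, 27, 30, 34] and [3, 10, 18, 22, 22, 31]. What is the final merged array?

Merging process:

Compare 14 vs 3: take 3 from right. Merged: [3]
Compare 14 vs 10: take 10 from right. Merged: [3, 10]
Compare 14 vs 18: take 14 from left. Merged: [3, 10, 14]
Compare 20 vs 18: take 18 from right. Merged: [3, 10, 14, 18]
Compare 20 vs 22: take 20 from left. Merged: [3, 10, 14, 18, 20]
Compare 27 vs 22: take 22 from right. Merged: [3, 10, 14, 18, 20, 22]
Compare 27 vs 22: take 22 from right. Merged: [3, 10, 14, 18, 20, 22, 22]
Compare 27 vs 31: take 27 from left. Merged: [3, 10, 14, 18, 20, 22, 22, 27]
Compare 30 vs 31: take 30 from left. Merged: [3, 10, 14, 18, 20, 22, 22, 27, 30]
Compare 34 vs 31: take 31 from right. Merged: [3, 10, 14, 18, 20, 22, 22, 27, 30, 31]
Append remaining from left: [34]. Merged: [3, 10, 14, 18, 20, 22, 22, 27, 30, 31, 34]

Final merged array: [3, 10, 14, 18, 20, 22, 22, 27, 30, 31, 34]
Total comparisons: 10

The merged array is [3, 10, 14, 18, 20, 22, 22, 27, 30, 31, 34], requiring 10 comparisons. The merge step runs in O(n) time where n is the total number of elements.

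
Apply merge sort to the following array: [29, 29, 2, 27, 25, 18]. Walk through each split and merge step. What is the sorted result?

Merge sort trace:

Split: [29, 29, 2, 27, 25, 18] -> [29, 29, 2] and [27, 25, 18]
  Split: [29, 29, 2] -> [29] and [29, 2]
    Split: [29, 2] -> [29] and [2]
    Merge: [29] + [2] -> [2, 29]
  Merge: [29] + [2, 29] -> [2, 29, 29]
  Split: [27, 25, 18] -> [27] and [25, 18]
    Split: [25, 18] -> [25] and [18]
    Merge: [25] + [18] -> [18, 25]
  Merge: [27] + [18, 25] -> [18, 25, 27]
Merge: [2, 29, 29] + [18, 25, 27] -> [2, 18, 25, 27, 29, 29]

Final sorted array: [2, 18, 25, 27, 29, 29]

The merge sort proceeds by recursively splitting the array and merging sorted halves.
After all merges, the sorted array is [2, 18, 25, 27, 29, 29].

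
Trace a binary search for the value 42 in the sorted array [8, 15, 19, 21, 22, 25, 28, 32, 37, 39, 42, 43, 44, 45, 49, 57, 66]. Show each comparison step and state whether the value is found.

Binary search for 42 in [8, 15, 19, 21, 22, 25, 28, 32, 37, 39, 42, 43, 44, 45, 49, 57, 66]:

lo=0, hi=16, mid=8, arr[mid]=37 -> 37 < 42, search right half
lo=9, hi=16, mid=12, arr[mid]=44 -> 44 > 42, search left half
lo=9, hi=11, mid=10, arr[mid]=42 -> Found target at index 10!

Binary search finds 42 at index 10 after 3 comparisons. The search repeatedly halves the search space by comparing with the middle element.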